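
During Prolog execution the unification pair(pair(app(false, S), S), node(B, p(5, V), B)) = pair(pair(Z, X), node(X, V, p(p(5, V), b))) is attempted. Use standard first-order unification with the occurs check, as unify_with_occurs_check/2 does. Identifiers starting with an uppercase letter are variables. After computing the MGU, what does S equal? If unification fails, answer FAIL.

FAIL

Decompose pair/2: pair(app(false, S), S) = pair(Z, X),  node(B, p(5, V), B) = node(X, V, p(p(5, V), b)).
Decompose pair/2: app(false, S) = Z,  S = X.
Bind Z := app(false, S); no other remaining equation mentions Z.
Bind S := X; no other remaining equation mentions S. Substituting into the earlier binding gives Z := app(false, X).
Decompose node/3: B = X,  p(5, V) = V,  B = p(p(5, V), b).
Bind B := X; substituting into the one remaining equation that mentions B gives: X = p(p(5, V), b).
Occurs check fails: V occurs in p(5, V); the equation V = p(5, V) has no finite solution.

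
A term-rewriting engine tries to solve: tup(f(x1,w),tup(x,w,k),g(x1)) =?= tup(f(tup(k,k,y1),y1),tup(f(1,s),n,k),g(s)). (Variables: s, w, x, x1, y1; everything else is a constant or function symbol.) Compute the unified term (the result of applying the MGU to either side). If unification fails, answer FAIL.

Decompose tup/3: f(x1,w) =?= f(tup(k,k,y1),y1),  tup(x,w,k) =?= tup(f(1,s),n,k),  g(x1) =?= g(s).
Decompose f/2: x1 =?= tup(k,k,y1),  w =?= y1.
Bind x1 := tup(k,k,y1); substituting into the one remaining equation that mentions x1 gives: g(tup(k,k,y1)) =?= g(s).
Bind w := y1; substituting into the one remaining equation that mentions w gives: tup(x,y1,k) =?= tup(f(1,s),n,k).
Decompose tup/3: x =?= f(1,s),  y1 =?= n,  k =?= k.
Bind x := f(1,s); no other remaining equation mentions x.
Bind y1 := n; substituting into the one remaining equation that mentions y1 gives: g(tup(k,k,n)) =?= g(s). Substituting into the earlier bindings gives x1 := tup(k,k,n), w := n.
Delete trivial equation k =?= k.
Decompose g/1: tup(k,k,n) =?= s.
Bind s := tup(k,k,n). Substituting into the earlier binding gives x := f(1,tup(k,k,n)).
Applying the MGU to either side gives tup(f(tup(k,k,n),n),tup(f(1,tup(k,k,n)),n,k),g(tup(k,k,n))).

tup(f(tup(k,k,n),n),tup(f(1,tup(k,k,n)),n,k),g(tup(k,k,n)))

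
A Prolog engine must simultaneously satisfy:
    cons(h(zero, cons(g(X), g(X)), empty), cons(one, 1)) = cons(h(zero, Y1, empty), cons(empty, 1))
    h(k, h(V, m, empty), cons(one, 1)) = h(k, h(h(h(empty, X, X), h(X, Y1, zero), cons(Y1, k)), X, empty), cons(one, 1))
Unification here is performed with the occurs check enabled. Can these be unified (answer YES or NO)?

Decompose cons/2: h(zero, cons(g(X), g(X)), empty) = h(zero, Y1, empty),  cons(one, 1) = cons(empty, 1).
Decompose h/3: zero = zero,  cons(g(X), g(X)) = Y1,  empty = empty.
Delete trivial equation zero = zero.
Bind Y1 := cons(g(X), g(X)); substituting into the one remaining equation that mentions Y1 gives: h(k, h(V, m, empty), cons(one, 1)) = h(k, h(h(h(empty, X, X), h(X, cons(g(X), g(X)), zero), cons(cons(g(X), g(X)), k)), X, empty), cons(one, 1)).
Delete trivial equation empty = empty.
Decompose cons/2: one = empty,  1 = 1.
Clash: constants one and empty differ; no unifier exists.

NO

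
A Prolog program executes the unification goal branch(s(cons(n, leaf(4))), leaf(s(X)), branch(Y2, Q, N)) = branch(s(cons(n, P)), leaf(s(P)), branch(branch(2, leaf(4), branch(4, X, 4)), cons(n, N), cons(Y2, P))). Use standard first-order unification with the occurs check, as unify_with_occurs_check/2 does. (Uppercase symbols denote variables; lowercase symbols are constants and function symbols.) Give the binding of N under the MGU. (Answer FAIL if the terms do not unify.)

Decompose branch/3: s(cons(n, leaf(4))) = s(cons(n, P)),  leaf(s(X)) = leaf(s(P)),  branch(Y2, Q, N) = branch(branch(2, leaf(4), branch(4, X, 4)), cons(n, N), cons(Y2, P)).
Decompose s/1: cons(n, leaf(4)) = cons(n, P).
Decompose cons/2: n = n,  leaf(4) = P.
Delete trivial equation n = n.
Bind P := leaf(4); substituting into the remaining equations gives: leaf(s(X)) = leaf(s(leaf(4))),  branch(Y2, Q, N) = branch(branch(2, leaf(4), branch(4, X, 4)), cons(n, N), cons(Y2, leaf(4))).
Decompose leaf/1: s(X) = s(leaf(4)).
Decompose s/1: X = leaf(4).
Bind X := leaf(4); substituting into the remaining equation gives: branch(Y2, Q, N) = branch(branch(2, leaf(4), branch(4, leaf(4), 4)), cons(n, N), cons(Y2, leaf(4))).
Decompose branch/3: Y2 = branch(2, leaf(4), branch(4, leaf(4), 4)),  Q = cons(n, N),  N = cons(Y2, leaf(4)).
Bind Y2 := branch(2, leaf(4), branch(4, leaf(4), 4)); substituting into the one remaining equation that mentions Y2 gives: N = cons(branch(2, leaf(4), branch(4, leaf(4), 4)), leaf(4)).
Bind Q := cons(n, N); no other remaining equation mentions Q.
Bind N := cons(branch(2, leaf(4), branch(4, leaf(4), 4)), leaf(4)). Substituting into the earlier binding gives Q := cons(n, cons(branch(2, leaf(4), branch(4, leaf(4), 4)), leaf(4))).
MGU = { P = leaf(4), X = leaf(4), Y2 = branch(2, leaf(4), branch(4, leaf(4), 4)), Q = cons(n, cons(branch(2, leaf(4), branch(4, leaf(4), 4)), leaf(4))), N = cons(branch(2, leaf(4), branch(4, leaf(4), 4)), leaf(4)) }, so N = cons(branch(2, leaf(4), branch(4, leaf(4), 4)), leaf(4)).

cons(branch(2, leaf(4), branch(4, leaf(4), 4)), leaf(4))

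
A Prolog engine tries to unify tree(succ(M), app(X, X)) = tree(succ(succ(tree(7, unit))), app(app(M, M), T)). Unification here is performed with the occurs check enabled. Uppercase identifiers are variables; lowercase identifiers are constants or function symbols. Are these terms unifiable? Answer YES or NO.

Decompose tree/2: succ(M) = succ(succ(tree(7, unit))),  app(X, X) = app(app(M, M), T).
Decompose succ/1: M = succ(tree(7, unit)).
Bind M := succ(tree(7, unit)); substituting into the remaining equation gives: app(X, X) = app(app(succ(tree(7, unit)), succ(tree(7, unit))), T).
Decompose app/2: X = app(succ(tree(7, unit)), succ(tree(7, unit))),  X = T.
Bind X := app(succ(tree(7, unit)), succ(tree(7, unit))); substituting into the remaining equation gives: app(succ(tree(7, unit)), succ(tree(7, unit))) = T.
Bind T := app(succ(tree(7, unit)), succ(tree(7, unit))).
No equations remain and no clash or occurs-check failure arose, so a unifier exists.

YES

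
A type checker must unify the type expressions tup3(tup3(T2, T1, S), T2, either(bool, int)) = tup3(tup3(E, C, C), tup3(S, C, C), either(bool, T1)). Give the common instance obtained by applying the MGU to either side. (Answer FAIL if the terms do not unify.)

tup3(tup3(tup3(int, int, int), int, int), tup3(int, int, int), either(bool, int))

Decompose tup3/3: tup3(T2, T1, S) = tup3(E, C, C),  T2 = tup3(S, C, C),  either(bool, int) = either(bool, T1).
Decompose tup3/3: T2 = E,  T1 = C,  S = C.
Bind T2 := E; substituting into the one remaining equation that mentions T2 gives: E = tup3(S, C, C).
Bind T1 := C; substituting into the one remaining equation that mentions T1 gives: either(bool, int) = either(bool, C).
Bind S := C; substituting into the one remaining equation that mentions S gives: E = tup3(C, C, C).
Bind E := tup3(C, C, C); no other remaining equation mentions E. Substituting into the earlier binding gives T2 := tup3(C, C, C).
Decompose either/2: bool = bool,  int = C.
Delete trivial equation bool = bool.
Bind C := int. Substituting into the earlier bindings gives T2 := tup3(int, int, int), T1 := int, S := int, E := tup3(int, int, int).
Applying the MGU to either side gives tup3(tup3(tup3(int, int, int), int, int), tup3(int, int, int), either(bool, int)).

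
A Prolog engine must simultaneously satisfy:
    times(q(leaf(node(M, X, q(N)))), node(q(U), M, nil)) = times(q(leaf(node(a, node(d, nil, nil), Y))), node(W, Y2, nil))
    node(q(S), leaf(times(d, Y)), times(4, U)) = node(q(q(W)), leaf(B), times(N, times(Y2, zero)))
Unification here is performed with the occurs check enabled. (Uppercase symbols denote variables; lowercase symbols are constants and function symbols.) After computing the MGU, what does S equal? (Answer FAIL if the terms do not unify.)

Decompose times/2: q(leaf(node(M, X, q(N)))) = q(leaf(node(a, node(d, nil, nil), Y))),  node(q(U), M, nil) = node(W, Y2, nil).
Decompose q/1: leaf(node(M, X, q(N))) = leaf(node(a, node(d, nil, nil), Y)).
Decompose leaf/1: node(M, X, q(N)) = node(a, node(d, nil, nil), Y).
Decompose node/3: M = a,  X = node(d, nil, nil),  q(N) = Y.
Bind M := a; substituting into the one remaining equation that mentions M gives: node(q(U), a, nil) = node(W, Y2, nil).
Bind X := node(d, nil, nil); no other remaining equation mentions X.
Bind Y := q(N); substituting into the one remaining equation that mentions Y gives: node(q(S), leaf(times(d, q(N))), times(4, U)) = node(q(q(W)), leaf(B), times(N, times(Y2, zero))).
Decompose node/3: q(U) = W,  a = Y2,  nil = nil.
Bind W := q(U); substituting into the one remaining equation that mentions W gives: node(q(S), leaf(times(d, q(N))), times(4, U)) = node(q(q(q(U))), leaf(B), times(N, times(Y2, zero))).
Bind Y2 := a; substituting into the one remaining equation that mentions Y2 gives: node(q(S), leaf(times(d, q(N))), times(4, U)) = node(q(q(q(U))), leaf(B), times(N, times(a, zero))).
Delete trivial equation nil = nil.
Decompose node/3: q(S) = q(q(q(U))),  leaf(times(d, q(N))) = leaf(B),  times(4, U) = times(N, times(a, zero)).
Decompose q/1: S = q(q(U)).
Bind S := q(q(U)); no other remaining equation mentions S.
Decompose leaf/1: times(d, q(N)) = B.
Bind B := times(d, q(N)); no other remaining equation mentions B.
Decompose times/2: 4 = N,  U = times(a, zero).
Bind N := 4; no other remaining equation mentions N. Substituting into the earlier bindings gives Y := q(4), B := times(d, q(4)).
Bind U := times(a, zero). Substituting into the earlier bindings gives W := q(times(a, zero)), S := q(q(times(a, zero))).
MGU = { M = a, X = node(d, nil, nil), Y = q(4), W = q(times(a, zero)), Y2 = a, S = q(q(times(a, zero))), B = times(d, q(4)), N = 4, U = times(a, zero) }, so S = q(q(times(a, zero))).

q(q(times(a, zero)))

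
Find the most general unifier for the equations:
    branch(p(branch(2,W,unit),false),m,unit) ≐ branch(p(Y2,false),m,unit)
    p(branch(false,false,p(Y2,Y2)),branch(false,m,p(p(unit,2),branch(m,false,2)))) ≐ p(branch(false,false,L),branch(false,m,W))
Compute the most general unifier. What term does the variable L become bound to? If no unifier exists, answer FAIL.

p(branch(2,p(p(unit,2),branch(m,false,2)),unit),branch(2,p(p(unit,2),branch(m,false,2)),unit))

Decompose branch/3: p(branch(2,W,unit),false) ≐ p(Y2,false),  m ≐ m,  unit ≐ unit.
Decompose p/2: branch(2,W,unit) ≐ Y2,  false ≐ false.
Bind Y2 := branch(2,W,unit); substituting into the one remaining equation that mentions Y2 gives: p(branch(false,false,p(branch(2,W,unit),branch(2,W,unit))),branch(false,m,p(p(unit,2),branch(m,false,2)))) ≐ p(branch(false,false,L),branch(false,m,W)).
Delete trivial equation false ≐ false.
Delete trivial equation m ≐ m.
Delete trivial equation unit ≐ unit.
Decompose p/2: branch(false,false,p(branch(2,W,unit),branch(2,W,unit))) ≐ branch(false,false,L),  branch(false,m,p(p(unit,2),branch(m,false,2))) ≐ branch(false,m,W).
Decompose branch/3: false ≐ false,  false ≐ false,  p(branch(2,W,unit),branch(2,W,unit)) ≐ L.
Delete trivial equation false ≐ false.
Delete trivial equation false ≐ false.
Bind L := p(branch(2,W,unit),branch(2,W,unit)); no other remaining equation mentions L.
Decompose branch/3: false ≐ false,  m ≐ m,  p(p(unit,2),branch(m,false,2)) ≐ W.
Delete trivial equation false ≐ false.
Delete trivial equation m ≐ m.
Bind W := p(p(unit,2),branch(m,false,2)). Substituting into the earlier bindings gives Y2 := branch(2,p(p(unit,2),branch(m,false,2)),unit), L := p(branch(2,p(p(unit,2),branch(m,false,2)),unit),branch(2,p(p(unit,2),branch(m,false,2)),unit)).
MGU = { Y2 -> branch(2,p(p(unit,2),branch(m,false,2)),unit), L -> p(branch(2,p(p(unit,2),branch(m,false,2)),unit),branch(2,p(p(unit,2),branch(m,false,2)),unit)), W -> p(p(unit,2),branch(m,false,2)) }, so L -> p(branch(2,p(p(unit,2),branch(m,false,2)),unit),branch(2,p(p(unit,2),branch(m,false,2)),unit)).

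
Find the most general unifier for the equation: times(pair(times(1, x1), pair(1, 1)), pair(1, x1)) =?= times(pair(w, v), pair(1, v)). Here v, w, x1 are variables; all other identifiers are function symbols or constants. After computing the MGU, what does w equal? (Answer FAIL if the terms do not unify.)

Decompose times/2: pair(times(1, x1), pair(1, 1)) =?= pair(w, v),  pair(1, x1) =?= pair(1, v).
Decompose pair/2: times(1, x1) =?= w,  pair(1, 1) =?= v.
Bind w := times(1, x1); no other remaining equation mentions w.
Bind v := pair(1, 1); substituting into the remaining equation gives: pair(1, x1) =?= pair(1, pair(1, 1)).
Decompose pair/2: 1 =?= 1,  x1 =?= pair(1, 1).
Delete trivial equation 1 =?= 1.
Bind x1 := pair(1, 1). Substituting into the earlier binding gives w := times(1, pair(1, 1)).
MGU = { w ↦ times(1, pair(1, 1)), v ↦ pair(1, 1), x1 ↦ pair(1, 1) }, so w ↦ times(1, pair(1, 1)).

times(1, pair(1, 1))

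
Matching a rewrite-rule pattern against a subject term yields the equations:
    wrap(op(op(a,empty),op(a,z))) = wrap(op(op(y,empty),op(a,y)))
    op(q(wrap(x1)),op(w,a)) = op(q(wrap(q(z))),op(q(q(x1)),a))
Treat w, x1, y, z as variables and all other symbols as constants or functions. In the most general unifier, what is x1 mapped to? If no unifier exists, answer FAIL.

q(a)

Decompose wrap/1: op(op(a,empty),op(a,z)) = op(op(y,empty),op(a,y)).
Decompose op/2: op(a,empty) = op(y,empty),  op(a,z) = op(a,y).
Decompose op/2: a = y,  empty = empty.
Bind y := a; substituting into the one remaining equation that mentions y gives: op(a,z) = op(a,a).
Delete trivial equation empty = empty.
Decompose op/2: a = a,  z = a.
Delete trivial equation a = a.
Bind z := a; substituting into the remaining equation gives: op(q(wrap(x1)),op(w,a)) = op(q(wrap(q(a))),op(q(q(x1)),a)).
Decompose op/2: q(wrap(x1)) = q(wrap(q(a))),  op(w,a) = op(q(q(x1)),a).
Decompose q/1: wrap(x1) = wrap(q(a)).
Decompose wrap/1: x1 = q(a).
Bind x1 := q(a); substituting into the remaining equation gives: op(w,a) = op(q(q(q(a))),a).
Decompose op/2: w = q(q(q(a))),  a = a.
Bind w := q(q(q(a))); no other remaining equation mentions w.
Delete trivial equation a = a.
MGU = { y := a, z := a, x1 := q(a), w := q(q(q(a))) }, so x1 := q(a).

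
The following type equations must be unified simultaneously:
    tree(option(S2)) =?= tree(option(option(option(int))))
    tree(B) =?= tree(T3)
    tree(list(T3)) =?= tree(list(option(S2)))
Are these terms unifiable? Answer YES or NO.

YES

Decompose tree/1: option(S2) =?= option(option(option(int))).
Decompose option/1: S2 =?= option(option(int)).
Bind S2 := option(option(int)); substituting into the one remaining equation that mentions S2 gives: tree(list(T3)) =?= tree(list(option(option(option(int))))).
Decompose tree/1: B =?= T3.
Bind B := T3; no other remaining equation mentions B.
Decompose tree/1: list(T3) =?= list(option(option(option(int)))).
Decompose list/1: T3 =?= option(option(option(int))).
Bind T3 := option(option(option(int))). Substituting into the earlier binding gives B := option(option(option(int))).
No equations remain and no clash or occurs-check failure arose, so a unifier exists.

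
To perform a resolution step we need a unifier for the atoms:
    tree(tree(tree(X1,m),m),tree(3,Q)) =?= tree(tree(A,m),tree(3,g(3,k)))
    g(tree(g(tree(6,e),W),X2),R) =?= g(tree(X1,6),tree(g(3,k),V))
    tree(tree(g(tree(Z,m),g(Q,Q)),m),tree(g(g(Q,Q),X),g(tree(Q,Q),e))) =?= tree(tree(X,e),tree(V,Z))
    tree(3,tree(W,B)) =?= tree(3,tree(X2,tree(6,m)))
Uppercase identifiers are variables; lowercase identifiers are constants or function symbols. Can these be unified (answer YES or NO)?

Decompose tree/2: tree(tree(X1,m),m) =?= tree(A,m),  tree(3,Q) =?= tree(3,g(3,k)).
Decompose tree/2: tree(X1,m) =?= A,  m =?= m.
Bind A := tree(X1,m); no other remaining equation mentions A.
Delete trivial equation m =?= m.
Decompose tree/2: 3 =?= 3,  Q =?= g(3,k).
Delete trivial equation 3 =?= 3.
Bind Q := g(3,k); substituting into the one remaining equation that mentions Q gives: tree(tree(g(tree(Z,m),g(g(3,k),g(3,k))),m),tree(g(g(g(3,k),g(3,k)),X),g(tree(g(3,k),g(3,k)),e))) =?= tree(tree(X,e),tree(V,Z)).
Decompose g/2: tree(g(tree(6,e),W),X2) =?= tree(X1,6),  R =?= tree(g(3,k),V).
Decompose tree/2: g(tree(6,e),W) =?= X1,  X2 =?= 6.
Bind X1 := g(tree(6,e),W); no other remaining equation mentions X1. Substituting into the earlier binding gives A := tree(g(tree(6,e),W),m).
Bind X2 := 6; substituting into the one remaining equation that mentions X2 gives: tree(3,tree(W,B)) =?= tree(3,tree(6,tree(6,m))).
Bind R := tree(g(3,k),V); no other remaining equation mentions R.
Decompose tree/2: tree(g(tree(Z,m),g(g(3,k),g(3,k))),m) =?= tree(X,e),  tree(g(g(g(3,k),g(3,k)),X),g(tree(g(3,k),g(3,k)),e)) =?= tree(V,Z).
Decompose tree/2: g(tree(Z,m),g(g(3,k),g(3,k))) =?= X,  m =?= e.
Bind X := g(tree(Z,m),g(g(3,k),g(3,k))); substituting into the one remaining equation that mentions X gives: tree(g(g(g(3,k),g(3,k)),g(tree(Z,m),g(g(3,k),g(3,k)))),g(tree(g(3,k),g(3,k)),e)) =?= tree(V,Z).
Clash: constants m and e differ; no unifier exists.

NO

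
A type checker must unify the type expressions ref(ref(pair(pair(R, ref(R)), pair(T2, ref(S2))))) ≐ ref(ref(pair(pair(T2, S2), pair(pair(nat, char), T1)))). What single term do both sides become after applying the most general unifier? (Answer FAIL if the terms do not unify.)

ref(ref(pair(pair(pair(nat, char), ref(pair(nat, char))), pair(pair(nat, char), ref(ref(pair(nat, char)))))))

Decompose ref/1: ref(pair(pair(R, ref(R)), pair(T2, ref(S2)))) ≐ ref(pair(pair(T2, S2), pair(pair(nat, char), T1))).
Decompose ref/1: pair(pair(R, ref(R)), pair(T2, ref(S2))) ≐ pair(pair(T2, S2), pair(pair(nat, char), T1)).
Decompose pair/2: pair(R, ref(R)) ≐ pair(T2, S2),  pair(T2, ref(S2)) ≐ pair(pair(nat, char), T1).
Decompose pair/2: R ≐ T2,  ref(R) ≐ S2.
Bind R := T2; substituting into the one remaining equation that mentions R gives: ref(T2) ≐ S2.
Bind S2 := ref(T2); substituting into the remaining equation gives: pair(T2, ref(ref(T2))) ≐ pair(pair(nat, char), T1).
Decompose pair/2: T2 ≐ pair(nat, char),  ref(ref(T2)) ≐ T1.
Bind T2 := pair(nat, char); substituting into the remaining equation gives: ref(ref(pair(nat, char))) ≐ T1. Substituting into the earlier bindings gives R := pair(nat, char), S2 := ref(pair(nat, char)).
Bind T1 := ref(ref(pair(nat, char))).
Applying the MGU to either side gives ref(ref(pair(pair(pair(nat, char), ref(pair(nat, char))), pair(pair(nat, char), ref(ref(pair(nat, char))))))).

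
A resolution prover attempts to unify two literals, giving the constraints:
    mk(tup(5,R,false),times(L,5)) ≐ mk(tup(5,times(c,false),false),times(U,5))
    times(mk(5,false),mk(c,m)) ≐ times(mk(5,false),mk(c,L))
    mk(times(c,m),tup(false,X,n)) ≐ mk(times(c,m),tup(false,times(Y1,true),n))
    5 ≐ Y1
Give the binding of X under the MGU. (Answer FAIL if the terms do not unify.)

times(5,true)

Decompose mk/2: tup(5,R,false) ≐ tup(5,times(c,false),false),  times(L,5) ≐ times(U,5).
Decompose tup/3: 5 ≐ 5,  R ≐ times(c,false),  false ≐ false.
Delete trivial equation 5 ≐ 5.
Bind R := times(c,false); no other remaining equation mentions R.
Delete trivial equation false ≐ false.
Decompose times/2: L ≐ U,  5 ≐ 5.
Bind L := U; substituting into the one remaining equation that mentions L gives: times(mk(5,false),mk(c,m)) ≐ times(mk(5,false),mk(c,U)).
Delete trivial equation 5 ≐ 5.
Decompose times/2: mk(5,false) ≐ mk(5,false),  mk(c,m) ≐ mk(c,U).
Delete trivial equation mk(5,false) ≐ mk(5,false).
Decompose mk/2: c ≐ c,  m ≐ U.
Delete trivial equation c ≐ c.
Bind U := m; no other remaining equation mentions U. Substituting into the earlier binding gives L := m.
Decompose mk/2: times(c,m) ≐ times(c,m),  tup(false,X,n) ≐ tup(false,times(Y1,true),n).
Delete trivial equation times(c,m) ≐ times(c,m).
Decompose tup/3: false ≐ false,  X ≐ times(Y1,true),  n ≐ n.
Delete trivial equation false ≐ false.
Bind X := times(Y1,true); no other remaining equation mentions X.
Delete trivial equation n ≐ n.
Bind Y1 := 5. Substituting into the earlier binding gives X := times(5,true).
MGU = { R ↦ times(c,false), L ↦ m, U ↦ m, X ↦ times(5,true), Y1 ↦ 5 }, so X ↦ times(5,true).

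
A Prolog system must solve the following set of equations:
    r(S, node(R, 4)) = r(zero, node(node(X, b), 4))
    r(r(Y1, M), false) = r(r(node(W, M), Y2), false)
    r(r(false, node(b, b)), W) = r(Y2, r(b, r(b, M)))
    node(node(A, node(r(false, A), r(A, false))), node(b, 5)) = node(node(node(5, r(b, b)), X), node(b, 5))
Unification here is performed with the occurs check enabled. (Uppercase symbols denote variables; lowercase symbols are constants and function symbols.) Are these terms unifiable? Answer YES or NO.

Decompose r/2: S = zero,  node(R, 4) = node(node(X, b), 4).
Bind S := zero; no other remaining equation mentions S.
Decompose node/2: R = node(X, b),  4 = 4.
Bind R := node(X, b); no other remaining equation mentions R.
Delete trivial equation 4 = 4.
Decompose r/2: r(Y1, M) = r(node(W, M), Y2),  false = false.
Decompose r/2: Y1 = node(W, M),  M = Y2.
Bind Y1 := node(W, M); no other remaining equation mentions Y1.
Bind M := Y2; substituting into the one remaining equation that mentions M gives: r(r(false, node(b, b)), W) = r(Y2, r(b, r(b, Y2))). Substituting into the earlier binding gives Y1 := node(W, Y2).
Delete trivial equation false = false.
Decompose r/2: r(false, node(b, b)) = Y2,  W = r(b, r(b, Y2)).
Bind Y2 := r(false, node(b, b)); substituting into the one remaining equation that mentions Y2 gives: W = r(b, r(b, r(false, node(b, b)))). Substituting into the earlier bindings gives Y1 := node(W, r(false, node(b, b))), M := r(false, node(b, b)).
Bind W := r(b, r(b, r(false, node(b, b)))); no other remaining equation mentions W. Substituting into the earlier binding gives Y1 := node(r(b, r(b, r(false, node(b, b)))), r(false, node(b, b))).
Decompose node/2: node(A, node(r(false, A), r(A, false))) = node(node(5, r(b, b)), X),  node(b, 5) = node(b, 5).
Decompose node/2: A = node(5, r(b, b)),  node(r(false, A), r(A, false)) = X.
Bind A := node(5, r(b, b)); substituting into the one remaining equation that mentions A gives: node(r(false, node(5, r(b, b))), r(node(5, r(b, b)), false)) = X.
Bind X := node(r(false, node(5, r(b, b))), r(node(5, r(b, b)), false)); no other remaining equation mentions X. Substituting into the earlier binding gives R := node(node(r(false, node(5, r(b, b))), r(node(5, r(b, b)), false)), b).
Delete trivial equation node(b, 5) = node(b, 5).
No equations remain and no clash or occurs-check failure arose, so a unifier exists.

YES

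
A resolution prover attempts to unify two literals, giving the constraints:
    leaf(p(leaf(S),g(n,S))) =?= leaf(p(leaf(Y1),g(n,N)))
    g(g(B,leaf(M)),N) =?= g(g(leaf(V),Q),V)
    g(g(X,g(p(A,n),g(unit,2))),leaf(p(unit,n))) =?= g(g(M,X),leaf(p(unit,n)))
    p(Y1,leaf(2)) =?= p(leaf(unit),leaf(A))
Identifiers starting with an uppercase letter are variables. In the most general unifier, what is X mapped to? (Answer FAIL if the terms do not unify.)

g(p(2,n),g(unit,2))

Decompose leaf/1: p(leaf(S),g(n,S)) =?= p(leaf(Y1),g(n,N)).
Decompose p/2: leaf(S) =?= leaf(Y1),  g(n,S) =?= g(n,N).
Decompose leaf/1: S =?= Y1.
Bind S := Y1; substituting into the one remaining equation that mentions S gives: g(n,Y1) =?= g(n,N).
Decompose g/2: n =?= n,  Y1 =?= N.
Delete trivial equation n =?= n.
Bind Y1 := N; substituting into the one remaining equation that mentions Y1 gives: p(N,leaf(2)) =?= p(leaf(unit),leaf(A)). Substituting into the earlier binding gives S := N.
Decompose g/2: g(B,leaf(M)) =?= g(leaf(V),Q),  N =?= V.
Decompose g/2: B =?= leaf(V),  leaf(M) =?= Q.
Bind B := leaf(V); no other remaining equation mentions B.
Bind Q := leaf(M); no other remaining equation mentions Q.
Bind N := V; substituting into the one remaining equation that mentions N gives: p(V,leaf(2)) =?= p(leaf(unit),leaf(A)). Substituting into the earlier bindings gives S := V, Y1 := V.
Decompose g/2: g(X,g(p(A,n),g(unit,2))) =?= g(M,X),  leaf(p(unit,n)) =?= leaf(p(unit,n)).
Decompose g/2: X =?= M,  g(p(A,n),g(unit,2)) =?= X.
Bind X := M; substituting into the one remaining equation that mentions X gives: g(p(A,n),g(unit,2)) =?= M.
Bind M := g(p(A,n),g(unit,2)); no other remaining equation mentions M. Substituting into the earlier bindings gives Q := leaf(g(p(A,n),g(unit,2))), X := g(p(A,n),g(unit,2)).
Delete trivial equation leaf(p(unit,n)) =?= leaf(p(unit,n)).
Decompose p/2: V =?= leaf(unit),  leaf(2) =?= leaf(A).
Bind V := leaf(unit); no other remaining equation mentions V. Substituting into the earlier bindings gives S := leaf(unit), Y1 := leaf(unit), B := leaf(leaf(unit)), N := leaf(unit).
Decompose leaf/1: 2 =?= A.
Bind A := 2. Substituting into the earlier bindings gives Q := leaf(g(p(2,n),g(unit,2))), X := g(p(2,n),g(unit,2)), M := g(p(2,n),g(unit,2)).
MGU = { S ↦ leaf(unit), Y1 ↦ leaf(unit), B ↦ leaf(leaf(unit)), Q ↦ leaf(g(p(2,n),g(unit,2))), N ↦ leaf(unit), X ↦ g(p(2,n),g(unit,2)), M ↦ g(p(2,n),g(unit,2)), V ↦ leaf(unit), A ↦ 2 }, so X ↦ g(p(2,n),g(unit,2)).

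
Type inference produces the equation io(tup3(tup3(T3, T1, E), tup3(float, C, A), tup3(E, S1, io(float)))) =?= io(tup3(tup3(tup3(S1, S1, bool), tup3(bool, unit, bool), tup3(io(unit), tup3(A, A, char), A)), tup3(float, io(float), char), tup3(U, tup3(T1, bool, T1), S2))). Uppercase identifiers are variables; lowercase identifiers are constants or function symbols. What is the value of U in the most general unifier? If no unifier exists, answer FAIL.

tup3(io(unit), tup3(char, char, char), char)

Decompose io/1: tup3(tup3(T3, T1, E), tup3(float, C, A), tup3(E, S1, io(float))) =?= tup3(tup3(tup3(S1, S1, bool), tup3(bool, unit, bool), tup3(io(unit), tup3(A, A, char), A)), tup3(float, io(float), char), tup3(U, tup3(T1, bool, T1), S2)).
Decompose tup3/3: tup3(T3, T1, E) =?= tup3(tup3(S1, S1, bool), tup3(bool, unit, bool), tup3(io(unit), tup3(A, A, char), A)),  tup3(float, C, A) =?= tup3(float, io(float), char),  tup3(E, S1, io(float)) =?= tup3(U, tup3(T1, bool, T1), S2).
Decompose tup3/3: T3 =?= tup3(S1, S1, bool),  T1 =?= tup3(bool, unit, bool),  E =?= tup3(io(unit), tup3(A, A, char), A).
Bind T3 := tup3(S1, S1, bool); no other remaining equation mentions T3.
Bind T1 := tup3(bool, unit, bool); substituting into the one remaining equation that mentions T1 gives: tup3(E, S1, io(float)) =?= tup3(U, tup3(tup3(bool, unit, bool), bool, tup3(bool, unit, bool)), S2).
Bind E := tup3(io(unit), tup3(A, A, char), A); substituting into the one remaining equation that mentions E gives: tup3(tup3(io(unit), tup3(A, A, char), A), S1, io(float)) =?= tup3(U, tup3(tup3(bool, unit, bool), bool, tup3(bool, unit, bool)), S2).
Decompose tup3/3: float =?= float,  C =?= io(float),  A =?= char.
Delete trivial equation float =?= float.
Bind C := io(float); no other remaining equation mentions C.
Bind A := char; substituting into the remaining equation gives: tup3(tup3(io(unit), tup3(char, char, char), char), S1, io(float)) =?= tup3(U, tup3(tup3(bool, unit, bool), bool, tup3(bool, unit, bool)), S2). Substituting into the earlier binding gives E := tup3(io(unit), tup3(char, char, char), char).
Decompose tup3/3: tup3(io(unit), tup3(char, char, char), char) =?= U,  S1 =?= tup3(tup3(bool, unit, bool), bool, tup3(bool, unit, bool)),  io(float) =?= S2.
Bind U := tup3(io(unit), tup3(char, char, char), char); no other remaining equation mentions U.
Bind S1 := tup3(tup3(bool, unit, bool), bool, tup3(bool, unit, bool)); no other remaining equation mentions S1. Substituting into the earlier binding gives T3 := tup3(tup3(tup3(bool, unit, bool), bool, tup3(bool, unit, bool)), tup3(tup3(bool, unit, bool), bool, tup3(bool, unit, bool)), bool).
Bind S2 := io(float).
MGU = { T3 := tup3(tup3(tup3(bool, unit, bool), bool, tup3(bool, unit, bool)), tup3(tup3(bool, unit, bool), bool, tup3(bool, unit, bool)), bool), T1 := tup3(bool, unit, bool), E := tup3(io(unit), tup3(char, char, char), char), C := io(float), A := char, U := tup3(io(unit), tup3(char, char, char), char), S1 := tup3(tup3(bool, unit, bool), bool, tup3(bool, unit, bool)), S2 := io(float) }, so U := tup3(io(unit), tup3(char, char, char), char).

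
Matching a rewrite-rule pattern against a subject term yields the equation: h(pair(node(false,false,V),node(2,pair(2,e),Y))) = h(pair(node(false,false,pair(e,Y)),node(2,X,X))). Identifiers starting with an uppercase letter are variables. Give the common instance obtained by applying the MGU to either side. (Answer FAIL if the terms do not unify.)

Decompose h/1: pair(node(false,false,V),node(2,pair(2,e),Y)) = pair(node(false,false,pair(e,Y)),node(2,X,X)).
Decompose pair/2: node(false,false,V) = node(false,false,pair(e,Y)),  node(2,pair(2,e),Y) = node(2,X,X).
Decompose node/3: false = false,  false = false,  V = pair(e,Y).
Delete trivial equation false = false.
Delete trivial equation false = false.
Bind V := pair(e,Y); no other remaining equation mentions V.
Decompose node/3: 2 = 2,  pair(2,e) = X,  Y = X.
Delete trivial equation 2 = 2.
Bind X := pair(2,e); substituting into the remaining equation gives: Y = pair(2,e).
Bind Y := pair(2,e). Substituting into the earlier binding gives V := pair(e,pair(2,e)).
Applying the MGU to either side gives h(pair(node(false,false,pair(e,pair(2,e))),node(2,pair(2,e),pair(2,e)))).

h(pair(node(false,false,pair(e,pair(2,e))),node(2,pair(2,e),pair(2,e))))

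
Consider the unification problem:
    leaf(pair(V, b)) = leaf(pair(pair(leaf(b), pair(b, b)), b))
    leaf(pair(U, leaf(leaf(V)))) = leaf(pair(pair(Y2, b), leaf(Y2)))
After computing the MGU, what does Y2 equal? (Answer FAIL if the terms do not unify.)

leaf(pair(leaf(b), pair(b, b)))

Decompose leaf/1: pair(V, b) = pair(pair(leaf(b), pair(b, b)), b).
Decompose pair/2: V = pair(leaf(b), pair(b, b)),  b = b.
Bind V := pair(leaf(b), pair(b, b)); substituting into the one remaining equation that mentions V gives: leaf(pair(U, leaf(leaf(pair(leaf(b), pair(b, b)))))) = leaf(pair(pair(Y2, b), leaf(Y2))).
Delete trivial equation b = b.
Decompose leaf/1: pair(U, leaf(leaf(pair(leaf(b), pair(b, b))))) = pair(pair(Y2, b), leaf(Y2)).
Decompose pair/2: U = pair(Y2, b),  leaf(leaf(pair(leaf(b), pair(b, b)))) = leaf(Y2).
Bind U := pair(Y2, b); no other remaining equation mentions U.
Decompose leaf/1: leaf(pair(leaf(b), pair(b, b))) = Y2.
Bind Y2 := leaf(pair(leaf(b), pair(b, b))). Substituting into the earlier binding gives U := pair(leaf(pair(leaf(b), pair(b, b))), b).
MGU = { V ↦ pair(leaf(b), pair(b, b)), U ↦ pair(leaf(pair(leaf(b), pair(b, b))), b), Y2 ↦ leaf(pair(leaf(b), pair(b, b))) }, so Y2 ↦ leaf(pair(leaf(b), pair(b, b))).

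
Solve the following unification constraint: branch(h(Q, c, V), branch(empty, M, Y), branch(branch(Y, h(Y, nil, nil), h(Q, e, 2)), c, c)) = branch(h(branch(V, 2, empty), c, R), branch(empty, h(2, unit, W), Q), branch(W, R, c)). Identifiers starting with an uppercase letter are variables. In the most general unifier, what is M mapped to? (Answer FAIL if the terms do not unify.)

Decompose branch/3: h(Q, c, V) = h(branch(V, 2, empty), c, R),  branch(empty, M, Y) = branch(empty, h(2, unit, W), Q),  branch(branch(Y, h(Y, nil, nil), h(Q, e, 2)), c, c) = branch(W, R, c).
Decompose h/3: Q = branch(V, 2, empty),  c = c,  V = R.
Bind Q := branch(V, 2, empty); substituting into the 2 remaining equations that mention Q gives: branch(empty, M, Y) = branch(empty, h(2, unit, W), branch(V, 2, empty)),  branch(branch(Y, h(Y, nil, nil), h(branch(V, 2, empty), e, 2)), c, c) = branch(W, R, c).
Delete trivial equation c = c.
Bind V := R; substituting into the remaining equations gives: branch(empty, M, Y) = branch(empty, h(2, unit, W), branch(R, 2, empty)),  branch(branch(Y, h(Y, nil, nil), h(branch(R, 2, empty), e, 2)), c, c) = branch(W, R, c). Substituting into the earlier binding gives Q := branch(R, 2, empty).
Decompose branch/3: empty = empty,  M = h(2, unit, W),  Y = branch(R, 2, empty).
Delete trivial equation empty = empty.
Bind M := h(2, unit, W); no other remaining equation mentions M.
Bind Y := branch(R, 2, empty); substituting into the remaining equation gives: branch(branch(branch(R, 2, empty), h(branch(R, 2, empty), nil, nil), h(branch(R, 2, empty), e, 2)), c, c) = branch(W, R, c).
Decompose branch/3: branch(branch(R, 2, empty), h(branch(R, 2, empty), nil, nil), h(branch(R, 2, empty), e, 2)) = W,  c = R,  c = c.
Bind W := branch(branch(R, 2, empty), h(branch(R, 2, empty), nil, nil), h(branch(R, 2, empty), e, 2)); no other remaining equation mentions W. Substituting into the earlier binding gives M := h(2, unit, branch(branch(R, 2, empty), h(branch(R, 2, empty), nil, nil), h(branch(R, 2, empty), e, 2))).
Bind R := c; no other remaining equation mentions R. Substituting into the earlier bindings gives Q := branch(c, 2, empty), V := c, M := h(2, unit, branch(branch(c, 2, empty), h(branch(c, 2, empty), nil, nil), h(branch(c, 2, empty), e, 2))), Y := branch(c, 2, empty), W := branch(branch(c, 2, empty), h(branch(c, 2, empty), nil, nil), h(branch(c, 2, empty), e, 2)).
Delete trivial equation c = c.
MGU = { Q ↦ branch(c, 2, empty), V ↦ c, M ↦ h(2, unit, branch(branch(c, 2, empty), h(branch(c, 2, empty), nil, nil), h(branch(c, 2, empty), e, 2))), Y ↦ branch(c, 2, empty), W ↦ branch(branch(c, 2, empty), h(branch(c, 2, empty), nil, nil), h(branch(c, 2, empty), e, 2)), R ↦ c }, so M ↦ h(2, unit, branch(branch(c, 2, empty), h(branch(c, 2, empty), nil, nil), h(branch(c, 2, empty), e, 2))).

h(2, unit, branch(branch(c, 2, empty), h(branch(c, 2, empty), nil, nil), h(branch(c, 2, empty), e, 2)))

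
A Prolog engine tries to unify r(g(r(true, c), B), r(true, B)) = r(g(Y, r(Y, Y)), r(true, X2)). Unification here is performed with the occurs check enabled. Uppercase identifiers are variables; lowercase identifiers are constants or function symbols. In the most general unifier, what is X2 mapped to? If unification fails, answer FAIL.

r(r(true, c), r(true, c))

Decompose r/2: g(r(true, c), B) = g(Y, r(Y, Y)),  r(true, B) = r(true, X2).
Decompose g/2: r(true, c) = Y,  B = r(Y, Y).
Bind Y := r(true, c); substituting into the one remaining equation that mentions Y gives: B = r(r(true, c), r(true, c)).
Bind B := r(r(true, c), r(true, c)); substituting into the remaining equation gives: r(true, r(r(true, c), r(true, c))) = r(true, X2).
Decompose r/2: true = true,  r(r(true, c), r(true, c)) = X2.
Delete trivial equation true = true.
Bind X2 := r(r(true, c), r(true, c)).
MGU = { Y -> r(true, c), B -> r(r(true, c), r(true, c)), X2 -> r(r(true, c), r(true, c)) }, so X2 -> r(r(true, c), r(true, c)).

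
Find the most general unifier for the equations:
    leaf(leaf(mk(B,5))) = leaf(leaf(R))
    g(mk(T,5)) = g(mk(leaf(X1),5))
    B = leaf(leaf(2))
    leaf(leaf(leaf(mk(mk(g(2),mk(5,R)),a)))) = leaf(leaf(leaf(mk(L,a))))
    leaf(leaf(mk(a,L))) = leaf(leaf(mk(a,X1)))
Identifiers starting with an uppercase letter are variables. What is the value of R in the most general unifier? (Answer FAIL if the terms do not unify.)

mk(leaf(leaf(2)),5)

Decompose leaf/1: leaf(mk(B,5)) = leaf(R).
Decompose leaf/1: mk(B,5) = R.
Bind R := mk(B,5); substituting into the one remaining equation that mentions R gives: leaf(leaf(leaf(mk(mk(g(2),mk(5,mk(B,5))),a)))) = leaf(leaf(leaf(mk(L,a)))).
Decompose g/1: mk(T,5) = mk(leaf(X1),5).
Decompose mk/2: T = leaf(X1),  5 = 5.
Bind T := leaf(X1); no other remaining equation mentions T.
Delete trivial equation 5 = 5.
Bind B := leaf(leaf(2)); substituting into the one remaining equation that mentions B gives: leaf(leaf(leaf(mk(mk(g(2),mk(5,mk(leaf(leaf(2)),5))),a)))) = leaf(leaf(leaf(mk(L,a)))). Substituting into the earlier binding gives R := mk(leaf(leaf(2)),5).
Decompose leaf/1: leaf(leaf(mk(mk(g(2),mk(5,mk(leaf(leaf(2)),5))),a))) = leaf(leaf(mk(L,a))).
Decompose leaf/1: leaf(mk(mk(g(2),mk(5,mk(leaf(leaf(2)),5))),a)) = leaf(mk(L,a)).
Decompose leaf/1: mk(mk(g(2),mk(5,mk(leaf(leaf(2)),5))),a) = mk(L,a).
Decompose mk/2: mk(g(2),mk(5,mk(leaf(leaf(2)),5))) = L,  a = a.
Bind L := mk(g(2),mk(5,mk(leaf(leaf(2)),5))); substituting into the one remaining equation that mentions L gives: leaf(leaf(mk(a,mk(g(2),mk(5,mk(leaf(leaf(2)),5)))))) = leaf(leaf(mk(a,X1))).
Delete trivial equation a = a.
Decompose leaf/1: leaf(mk(a,mk(g(2),mk(5,mk(leaf(leaf(2)),5))))) = leaf(mk(a,X1)).
Decompose leaf/1: mk(a,mk(g(2),mk(5,mk(leaf(leaf(2)),5)))) = mk(a,X1).
Decompose mk/2: a = a,  mk(g(2),mk(5,mk(leaf(leaf(2)),5))) = X1.
Delete trivial equation a = a.
Bind X1 := mk(g(2),mk(5,mk(leaf(leaf(2)),5))). Substituting into the earlier binding gives T := leaf(mk(g(2),mk(5,mk(leaf(leaf(2)),5)))).
MGU = { R ↦ mk(leaf(leaf(2)),5), T ↦ leaf(mk(g(2),mk(5,mk(leaf(leaf(2)),5)))), B ↦ leaf(leaf(2)), L ↦ mk(g(2),mk(5,mk(leaf(leaf(2)),5))), X1 ↦ mk(g(2),mk(5,mk(leaf(leaf(2)),5))) }, so R ↦ mk(leaf(leaf(2)),5).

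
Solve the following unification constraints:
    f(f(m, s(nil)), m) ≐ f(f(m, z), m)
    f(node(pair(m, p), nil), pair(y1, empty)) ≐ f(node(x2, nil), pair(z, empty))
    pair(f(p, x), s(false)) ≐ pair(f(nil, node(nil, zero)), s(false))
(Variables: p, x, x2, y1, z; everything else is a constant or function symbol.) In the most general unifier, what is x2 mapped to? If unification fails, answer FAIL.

Decompose f/2: f(m, s(nil)) ≐ f(m, z),  m ≐ m.
Decompose f/2: m ≐ m,  s(nil) ≐ z.
Delete trivial equation m ≐ m.
Bind z := s(nil); substituting into the one remaining equation that mentions z gives: f(node(pair(m, p), nil), pair(y1, empty)) ≐ f(node(x2, nil), pair(s(nil), empty)).
Delete trivial equation m ≐ m.
Decompose f/2: node(pair(m, p), nil) ≐ node(x2, nil),  pair(y1, empty) ≐ pair(s(nil), empty).
Decompose node/2: pair(m, p) ≐ x2,  nil ≐ nil.
Bind x2 := pair(m, p); no other remaining equation mentions x2.
Delete trivial equation nil ≐ nil.
Decompose pair/2: y1 ≐ s(nil),  empty ≐ empty.
Bind y1 := s(nil); no other remaining equation mentions y1.
Delete trivial equation empty ≐ empty.
Decompose pair/2: f(p, x) ≐ f(nil, node(nil, zero)),  s(false) ≐ s(false).
Decompose f/2: p ≐ nil,  x ≐ node(nil, zero).
Bind p := nil; no other remaining equation mentions p. Substituting into the earlier binding gives x2 := pair(m, nil).
Bind x := node(nil, zero); no other remaining equation mentions x.
Delete trivial equation s(false) ≐ s(false).
MGU = { z := s(nil), x2 := pair(m, nil), y1 := s(nil), p := nil, x := node(nil, zero) }, so x2 := pair(m, nil).

pair(m, nil)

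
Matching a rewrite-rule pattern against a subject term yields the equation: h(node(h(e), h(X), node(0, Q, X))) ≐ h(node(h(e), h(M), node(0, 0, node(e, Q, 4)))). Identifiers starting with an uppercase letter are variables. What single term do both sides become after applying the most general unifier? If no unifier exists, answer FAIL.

Decompose h/1: node(h(e), h(X), node(0, Q, X)) ≐ node(h(e), h(M), node(0, 0, node(e, Q, 4))).
Decompose node/3: h(e) ≐ h(e),  h(X) ≐ h(M),  node(0, Q, X) ≐ node(0, 0, node(e, Q, 4)).
Delete trivial equation h(e) ≐ h(e).
Decompose h/1: X ≐ M.
Bind X := M; substituting into the remaining equation gives: node(0, Q, M) ≐ node(0, 0, node(e, Q, 4)).
Decompose node/3: 0 ≐ 0,  Q ≐ 0,  M ≐ node(e, Q, 4).
Delete trivial equation 0 ≐ 0.
Bind Q := 0; substituting into the remaining equation gives: M ≐ node(e, 0, 4).
Bind M := node(e, 0, 4). Substituting into the earlier binding gives X := node(e, 0, 4).
Applying the MGU to either side gives h(node(h(e), h(node(e, 0, 4)), node(0, 0, node(e, 0, 4)))).

h(node(h(e), h(node(e, 0, 4)), node(0, 0, node(e, 0, 4))))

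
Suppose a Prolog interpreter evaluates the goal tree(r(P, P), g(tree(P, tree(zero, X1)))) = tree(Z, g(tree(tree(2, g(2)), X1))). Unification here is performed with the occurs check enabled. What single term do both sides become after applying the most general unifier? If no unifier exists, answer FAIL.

Decompose tree/2: r(P, P) = Z,  g(tree(P, tree(zero, X1))) = g(tree(tree(2, g(2)), X1)).
Bind Z := r(P, P); no other remaining equation mentions Z.
Decompose g/1: tree(P, tree(zero, X1)) = tree(tree(2, g(2)), X1).
Decompose tree/2: P = tree(2, g(2)),  tree(zero, X1) = X1.
Bind P := tree(2, g(2)); no other remaining equation mentions P. Substituting into the earlier binding gives Z := r(tree(2, g(2)), tree(2, g(2))).
Occurs check fails: X1 occurs in tree(zero, X1); the equation X1 = tree(zero, X1) has no finite solution.

FAIL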